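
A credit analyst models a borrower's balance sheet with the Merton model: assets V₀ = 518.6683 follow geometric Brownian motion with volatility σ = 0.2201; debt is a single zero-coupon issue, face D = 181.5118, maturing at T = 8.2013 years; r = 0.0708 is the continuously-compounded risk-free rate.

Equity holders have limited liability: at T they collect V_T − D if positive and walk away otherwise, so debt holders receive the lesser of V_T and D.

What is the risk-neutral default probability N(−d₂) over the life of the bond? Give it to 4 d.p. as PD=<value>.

PD=0.0116

d₁ = [ln(V₀/D) + (r + σ²/2)T] / (σ√T)
   = [ln(518.6683/181.5118) + (0.0708 + 0.5·0.2201²)·8.2013] / (0.2201·√8.2013)
   = [1.049944 + 0.779304] / 0.630320 = 2.902092
d₂ = d₁ − σ√T = 2.902092 − 0.630320 = 2.271771
risk-neutral PD = N(−d₂) = N(-2.271771) = 0.011550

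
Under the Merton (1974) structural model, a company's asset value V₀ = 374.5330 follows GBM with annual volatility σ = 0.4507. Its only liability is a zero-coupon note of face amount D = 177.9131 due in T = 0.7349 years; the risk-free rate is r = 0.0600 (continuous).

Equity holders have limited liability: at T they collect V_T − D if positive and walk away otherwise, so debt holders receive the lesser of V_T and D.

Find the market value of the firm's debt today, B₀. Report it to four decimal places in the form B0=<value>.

B0=169.5073

d₁ = [ln(V₀/D) + (r + σ²/2)T] / (σ√T)
   = [ln(374.5330/177.9131) + (0.0600 + 0.5·0.4507²)·0.7349] / (0.4507·√0.7349)
   = [0.744385 + 0.118734] / 0.386368 = 2.233927
d₂ = d₁ − σ√T = 2.233927 − 0.386368 = 1.847559
N(d₁) = 0.987256,  N(d₂) = 0.967667,  e^(−rT) = 0.956864
E₀ = V₀·N(d₁) − D·e^(−rT)·N(d₂)
   = 374.5330·0.987256 − 177.9131·0.956864·0.967667 = 205.025679
B₀ = V₀ − E₀ = 374.5330 − 205.025679 = 169.507321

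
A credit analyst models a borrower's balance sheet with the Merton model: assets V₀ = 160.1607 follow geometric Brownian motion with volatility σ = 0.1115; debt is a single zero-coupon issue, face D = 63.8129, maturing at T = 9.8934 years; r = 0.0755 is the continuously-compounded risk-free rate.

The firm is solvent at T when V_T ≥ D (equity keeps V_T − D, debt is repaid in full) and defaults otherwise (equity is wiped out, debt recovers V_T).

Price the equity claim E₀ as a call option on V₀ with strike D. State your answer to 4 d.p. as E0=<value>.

E0=129.9256

d₁ = [ln(V₀/D) + (r + σ²/2)T] / (σ√T)
   = [ln(160.1607/63.8129) + (0.0755 + 0.5·0.1115²)·9.8934] / (0.1115·√9.8934)
   = [0.920222 + 0.808450] / 0.350710 = 4.929071
d₂ = d₁ − σ√T = 4.929071 − 0.350710 = 4.578362
N(d₁) = 1.000000,  N(d₂) = 0.999998,  e^(−rT) = 0.473809
E₀ = V₀·N(d₁) − D·e^(−rT)·N(d₂)
   = 160.1607·1.000000 − 63.8129·0.473809·0.999998 = 129.925600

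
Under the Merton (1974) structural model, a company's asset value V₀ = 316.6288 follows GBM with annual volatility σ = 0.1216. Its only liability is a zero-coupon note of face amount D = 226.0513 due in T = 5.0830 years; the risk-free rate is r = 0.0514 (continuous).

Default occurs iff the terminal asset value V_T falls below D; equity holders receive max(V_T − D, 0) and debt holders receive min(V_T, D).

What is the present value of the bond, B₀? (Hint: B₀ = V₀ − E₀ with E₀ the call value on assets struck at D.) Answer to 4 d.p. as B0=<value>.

B0=173.7482

d₁ = [ln(V₀/D) + (r + σ²/2)T] / (σ√T)
   = [ln(316.6288/226.0513) + (0.0514 + 0.5·0.1216²)·5.0830] / (0.1216·√5.0830)
   = [0.336968 + 0.298846] / 0.274153 = 2.319192
d₂ = d₁ − σ√T = 2.319192 − 0.274153 = 2.045039
N(d₁) = 0.989808,  N(d₂) = 0.979574,  e^(−rT) = 0.770076
E₀ = V₀·N(d₁) − D·e^(−rT)·N(d₂)
   = 316.6288·0.989808 − 226.0513·0.770076·0.979574 = 142.880569
B₀ = V₀ − E₀ = 316.6288 − 142.880569 = 173.748231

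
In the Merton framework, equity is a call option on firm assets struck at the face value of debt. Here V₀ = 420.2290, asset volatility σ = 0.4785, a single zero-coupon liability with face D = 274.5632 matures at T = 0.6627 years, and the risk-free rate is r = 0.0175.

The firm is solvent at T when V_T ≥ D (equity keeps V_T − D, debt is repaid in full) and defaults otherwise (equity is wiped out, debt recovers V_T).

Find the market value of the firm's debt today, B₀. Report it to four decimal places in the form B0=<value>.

B0=262.8708

d₁ = [ln(V₀/D) + (r + σ²/2)T] / (σ√T)
   = [ln(420.2290/274.5632) + (0.0175 + 0.5·0.4785²)·0.6627] / (0.4785·√0.6627)
   = [0.425618 + 0.087464] / 0.389530 = 1.317184
d₂ = d₁ − σ√T = 1.317184 − 0.389530 = 0.927655
N(d₁) = 0.906112,  N(d₂) = 0.823207,  e^(−rT) = 0.988470
E₀ = V₀·N(d₁) − D·e^(−rT)·N(d₂)
   = 420.2290·0.906112 − 274.5632·0.988470·0.823207 = 157.358203
B₀ = V₀ − E₀ = 420.2290 − 157.358203 = 262.870797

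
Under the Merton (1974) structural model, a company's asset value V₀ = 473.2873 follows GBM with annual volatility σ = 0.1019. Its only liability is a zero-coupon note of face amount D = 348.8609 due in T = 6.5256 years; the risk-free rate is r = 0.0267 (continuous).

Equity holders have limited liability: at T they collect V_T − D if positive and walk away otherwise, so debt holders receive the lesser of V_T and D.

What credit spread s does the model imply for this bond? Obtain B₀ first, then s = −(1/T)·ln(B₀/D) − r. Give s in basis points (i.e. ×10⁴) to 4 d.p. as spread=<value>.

spread=6.4915

d₁ = [ln(V₀/D) + (r + σ²/2)T] / (σ√T)
   = [ln(473.2873/348.8609) + (0.0267 + 0.5·0.1019²)·6.5256] / (0.1019·√6.5256)
   = [0.305029 + 0.208113] / 0.260306 = 1.971304
d₂ = d₁ − σ√T = 1.971304 − 0.260306 = 1.710998
N(d₁) = 0.975655,  N(d₂) = 0.956459,  e^(−rT) = 0.840101
E₀ = V₀·N(d₁) − D·e^(−rT)·N(d₂)
   = 473.2873·0.975655 − 348.8609·0.840101·0.956459 = 181.447895
B₀ = V₀ − E₀ = 473.2873 − 181.447895 = 291.839405
spread = −(1/T)·ln(B₀/D) − r = −(1/6.5256)·ln(291.839405/348.8609) − 0.0267 = 0.00064915
in basis points: 0.00064915 × 10⁴ = 6.4915 bp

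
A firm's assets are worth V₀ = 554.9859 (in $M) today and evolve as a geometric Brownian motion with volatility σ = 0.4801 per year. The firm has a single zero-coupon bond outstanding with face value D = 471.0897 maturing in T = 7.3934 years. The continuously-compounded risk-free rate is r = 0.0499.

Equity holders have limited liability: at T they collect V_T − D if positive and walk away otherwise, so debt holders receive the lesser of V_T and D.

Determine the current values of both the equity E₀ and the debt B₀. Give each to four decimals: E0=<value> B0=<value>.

E0=343.4547 B0=211.5312

d₁ = [ln(V₀/D) + (r + σ²/2)T] / (σ√T)
   = [ln(554.9859/471.0897) + (0.0499 + 0.5·0.4801²)·7.3934] / (0.4801·√7.3934)
   = [0.163894 + 1.221005] / 1.305431 = 1.060876
d₂ = d₁ − σ√T = 1.060876 − 1.305431 = -0.244555
N(d₁) = 0.855627,  N(d₂) = 0.403400,  e^(−rT) = 0.691473
E₀ = V₀·N(d₁) − D·e^(−rT)·N(d₂)
   = 554.9859·0.855627 − 471.0897·0.691473·0.403400 = 343.454715
B₀ = V₀ − E₀ = 554.9859 − 343.454715 = 211.531185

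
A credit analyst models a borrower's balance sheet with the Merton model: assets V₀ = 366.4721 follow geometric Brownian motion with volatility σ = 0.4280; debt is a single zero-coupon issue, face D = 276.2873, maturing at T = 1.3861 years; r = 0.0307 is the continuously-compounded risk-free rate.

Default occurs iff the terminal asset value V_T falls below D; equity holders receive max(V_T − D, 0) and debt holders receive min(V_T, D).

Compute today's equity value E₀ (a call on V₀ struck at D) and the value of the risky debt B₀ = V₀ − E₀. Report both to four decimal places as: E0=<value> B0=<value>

d₁ = [ln(V₀/D) + (r + σ²/2)T] / (σ√T)
   = [ln(366.4721/276.2873) + (0.0307 + 0.5·0.4280²)·1.3861] / (0.4280·√1.3861)
   = [0.282481 + 0.169509] / 0.503896 = 0.896990
d₂ = d₁ − σ√T = 0.896990 − 0.503896 = 0.393094
N(d₁) = 0.815138,  N(d₂) = 0.652875,  e^(−rT) = 0.958339
E₀ = V₀·N(d₁) − D·e^(−rT)·N(d₂)
   = 366.4721·0.815138 − 276.2873·0.958339·0.652875 = 125.859022
B₀ = V₀ − E₀ = 366.4721 − 125.859022 = 240.613078

E0=125.8590 B0=240.6131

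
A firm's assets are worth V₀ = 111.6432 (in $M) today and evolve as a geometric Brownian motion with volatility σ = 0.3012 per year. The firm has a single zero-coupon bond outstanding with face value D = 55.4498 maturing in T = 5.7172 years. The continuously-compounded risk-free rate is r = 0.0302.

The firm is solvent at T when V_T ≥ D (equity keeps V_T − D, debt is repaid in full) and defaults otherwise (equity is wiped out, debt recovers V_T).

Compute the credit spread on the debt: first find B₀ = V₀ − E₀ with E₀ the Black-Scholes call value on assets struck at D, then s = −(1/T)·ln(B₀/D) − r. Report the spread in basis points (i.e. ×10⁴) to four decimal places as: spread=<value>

d₁ = [ln(V₀/D) + (r + σ²/2)T] / (σ√T)
   = [ln(111.6432/55.4498) + (0.0302 + 0.5·0.3012²)·5.7172] / (0.3012·√5.7172)
   = [0.699830 + 0.431996] / 0.720189 = 1.571567
d₂ = d₁ − σ√T = 1.571567 − 0.720189 = 0.851378
N(d₁) = 0.941974,  N(d₂) = 0.802720,  e^(−rT) = 0.841424
E₀ = V₀·N(d₁) − D·e^(−rT)·N(d₂)
   = 111.6432·0.941974 − 55.4498·0.841424·0.802720 = 67.712691
B₀ = V₀ − E₀ = 111.6432 − 67.712691 = 43.930509
spread = −(1/T)·ln(B₀/D) − r = −(1/5.7172)·ln(43.930509/55.4498) − 0.0302 = 0.01053131
in basis points: 0.01053131 × 10⁴ = 105.3131 bp

spread=105.3131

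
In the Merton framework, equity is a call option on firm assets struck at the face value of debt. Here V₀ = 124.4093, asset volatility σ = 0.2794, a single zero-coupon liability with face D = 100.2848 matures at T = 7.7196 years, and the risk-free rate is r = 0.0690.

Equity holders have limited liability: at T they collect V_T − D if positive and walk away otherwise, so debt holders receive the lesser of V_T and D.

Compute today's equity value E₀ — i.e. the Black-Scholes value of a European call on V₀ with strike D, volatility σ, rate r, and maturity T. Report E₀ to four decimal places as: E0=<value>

d₁ = [ln(V₀/D) + (r + σ²/2)T] / (σ√T)
   = [ln(124.4093/100.2848) + (0.0690 + 0.5·0.2794²)·7.7196] / (0.2794·√7.7196)
   = [0.215563 + 0.833965] / 0.776290 = 1.351980
d₂ = d₁ − σ√T = 1.351980 − 0.776290 = 0.575690
N(d₁) = 0.911809,  N(d₂) = 0.717588,  e^(−rT) = 0.587046
E₀ = V₀·N(d₁) − D·e^(−rT)·N(d₂)
   = 124.4093·0.911809 − 100.2848·0.587046·0.717588 = 71.191874

E0=71.1919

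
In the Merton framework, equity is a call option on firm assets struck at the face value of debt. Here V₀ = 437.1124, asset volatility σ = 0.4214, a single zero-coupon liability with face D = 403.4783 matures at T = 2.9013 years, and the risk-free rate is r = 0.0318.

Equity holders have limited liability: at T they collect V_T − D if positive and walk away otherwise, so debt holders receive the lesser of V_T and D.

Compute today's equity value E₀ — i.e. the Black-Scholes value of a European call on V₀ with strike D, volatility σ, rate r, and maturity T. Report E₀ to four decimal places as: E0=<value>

E0=150.5213

d₁ = [ln(V₀/D) + (r + σ²/2)T] / (σ√T)
   = [ln(437.1124/403.4783) + (0.0318 + 0.5·0.4214²)·2.9013] / (0.4214·√2.9013)
   = [0.080068 + 0.349865] / 0.717779 = 0.598976
d₂ = d₁ − σ√T = 0.598976 − 0.717779 = -0.118803
N(d₁) = 0.725406,  N(d₂) = 0.452716,  e^(−rT) = 0.911867
E₀ = V₀·N(d₁) − D·e^(−rT)·N(d₂)
   = 437.1124·0.725406 − 403.4783·0.911867·0.452716 = 150.521314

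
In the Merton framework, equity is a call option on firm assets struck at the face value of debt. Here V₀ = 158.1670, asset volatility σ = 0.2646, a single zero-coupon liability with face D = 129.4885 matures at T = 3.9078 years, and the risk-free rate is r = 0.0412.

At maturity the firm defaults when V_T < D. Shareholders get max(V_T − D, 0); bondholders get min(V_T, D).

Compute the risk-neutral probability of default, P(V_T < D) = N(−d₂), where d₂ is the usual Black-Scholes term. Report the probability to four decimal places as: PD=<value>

PD=0.3341

d₁ = [ln(V₀/D) + (r + σ²/2)T] / (σ√T)
   = [ln(158.1670/129.4885) + (0.0412 + 0.5·0.2646²)·3.9078] / (0.2646·√3.9078)
   = [0.200059 + 0.297800] / 0.523065 = 0.951811
d₂ = d₁ − σ√T = 0.951811 − 0.523065 = 0.428746
risk-neutral PD = N(−d₂) = N(-0.428746) = 0.334054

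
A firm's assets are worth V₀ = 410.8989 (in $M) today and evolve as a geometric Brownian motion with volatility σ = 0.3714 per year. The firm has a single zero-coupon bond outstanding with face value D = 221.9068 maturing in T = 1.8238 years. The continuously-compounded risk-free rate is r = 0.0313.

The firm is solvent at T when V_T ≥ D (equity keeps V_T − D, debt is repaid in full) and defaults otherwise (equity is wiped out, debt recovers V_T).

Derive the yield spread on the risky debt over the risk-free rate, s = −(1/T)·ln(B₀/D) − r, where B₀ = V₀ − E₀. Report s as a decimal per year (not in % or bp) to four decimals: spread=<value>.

d₁ = [ln(V₀/D) + (r + σ²/2)T] / (σ√T)
   = [ln(410.8989/221.9068) + (0.0313 + 0.5·0.3714²)·1.8238] / (0.3714·√1.8238)
   = [0.616090 + 0.182871] / 0.501569 = 1.592923
d₂ = d₁ − σ√T = 1.592923 − 0.501569 = 1.091354
N(d₁) = 0.944411,  N(d₂) = 0.862441,  e^(−rT) = 0.944514
E₀ = V₀·N(d₁) − D·e^(−rT)·N(d₂)
   = 410.8989·0.944411 − 221.9068·0.944514·0.862441 = 207.294955
B₀ = V₀ − E₀ = 410.8989 − 207.294955 = 203.603945
spread = −(1/T)·ln(B₀/D) − r = −(1/1.8238)·ln(203.603945/221.9068) − 0.0313 = 0.01589860

spread=0.0159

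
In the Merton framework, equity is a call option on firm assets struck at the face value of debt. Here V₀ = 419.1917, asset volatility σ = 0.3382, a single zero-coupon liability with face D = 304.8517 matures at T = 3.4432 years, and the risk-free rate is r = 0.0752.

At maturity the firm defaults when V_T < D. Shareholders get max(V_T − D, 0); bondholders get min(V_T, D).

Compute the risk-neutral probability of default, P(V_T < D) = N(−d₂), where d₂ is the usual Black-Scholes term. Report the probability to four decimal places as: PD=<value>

PD=0.2721

d₁ = [ln(V₀/D) + (r + σ²/2)T] / (σ√T)
   = [ln(419.1917/304.8517) + (0.0752 + 0.5·0.3382²)·3.4432] / (0.3382·√3.4432)
   = [0.318503 + 0.455844] / 0.627559 = 1.233902
d₂ = d₁ − σ√T = 1.233902 − 0.627559 = 0.606343
risk-neutral PD = N(−d₂) = N(-0.606343) = 0.272143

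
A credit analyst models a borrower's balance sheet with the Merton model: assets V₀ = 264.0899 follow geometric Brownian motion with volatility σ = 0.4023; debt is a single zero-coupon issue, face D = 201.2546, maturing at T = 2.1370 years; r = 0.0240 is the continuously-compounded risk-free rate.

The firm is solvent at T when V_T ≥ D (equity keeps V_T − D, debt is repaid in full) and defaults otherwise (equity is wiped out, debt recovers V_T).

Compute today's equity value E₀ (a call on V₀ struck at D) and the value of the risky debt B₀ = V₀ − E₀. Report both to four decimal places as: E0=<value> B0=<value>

d₁ = [ln(V₀/D) + (r + σ²/2)T] / (σ√T)
   = [ln(264.0899/201.2546) + (0.0240 + 0.5·0.4023²)·2.1370] / (0.4023·√2.1370)
   = [0.271719 + 0.224220] / 0.588102 = 0.843287
d₂ = d₁ − σ√T = 0.843287 − 0.588102 = 0.255186
N(d₁) = 0.800466,  N(d₂) = 0.600710,  e^(−rT) = 0.950005
E₀ = V₀·N(d₁) − D·e^(−rT)·N(d₂)
   = 264.0899·0.800466 − 201.2546·0.950005·0.600710 = 96.543500
B₀ = V₀ − E₀ = 264.0899 − 96.543500 = 167.546400

E0=96.5435 B0=167.5464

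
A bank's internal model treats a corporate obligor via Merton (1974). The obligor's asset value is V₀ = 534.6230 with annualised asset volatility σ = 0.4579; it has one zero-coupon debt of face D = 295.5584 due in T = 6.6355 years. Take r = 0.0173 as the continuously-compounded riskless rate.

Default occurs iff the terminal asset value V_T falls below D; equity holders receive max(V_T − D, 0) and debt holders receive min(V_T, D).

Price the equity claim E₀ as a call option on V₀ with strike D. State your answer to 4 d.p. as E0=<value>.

d₁ = [ln(V₀/D) + (r + σ²/2)T] / (σ√T)
   = [ln(534.6230/295.5584) + (0.0173 + 0.5·0.4579²)·6.6355] / (0.4579·√6.6355)
   = [0.592695 + 0.810435] / 1.179526 = 1.189571
d₂ = d₁ − σ√T = 1.189571 − 1.179526 = 0.010045
N(d₁) = 0.882893,  N(d₂) = 0.504007,  e^(−rT) = 0.891550
E₀ = V₀·N(d₁) − D·e^(−rT)·N(d₂)
   = 534.6230·0.882893 − 295.5584·0.891550·0.504007 = 339.206170

E0=339.2062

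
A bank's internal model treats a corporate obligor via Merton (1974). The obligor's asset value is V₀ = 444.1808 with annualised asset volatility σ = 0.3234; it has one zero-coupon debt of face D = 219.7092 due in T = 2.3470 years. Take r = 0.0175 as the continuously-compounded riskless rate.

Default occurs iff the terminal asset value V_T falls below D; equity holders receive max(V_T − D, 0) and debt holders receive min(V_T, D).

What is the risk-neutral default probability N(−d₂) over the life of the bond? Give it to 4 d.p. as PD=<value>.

PD=0.1046

d₁ = [ln(V₀/D) + (r + σ²/2)T] / (σ√T)
   = [ln(444.1808/219.7092) + (0.0175 + 0.5·0.3234²)·2.3470] / (0.3234·√2.3470)
   = [0.703927 + 0.163806] / 0.495446 = 1.751417
d₂ = d₁ − σ√T = 1.751417 − 0.495446 = 1.255970
risk-neutral PD = N(−d₂) = N(-1.255970) = 0.104563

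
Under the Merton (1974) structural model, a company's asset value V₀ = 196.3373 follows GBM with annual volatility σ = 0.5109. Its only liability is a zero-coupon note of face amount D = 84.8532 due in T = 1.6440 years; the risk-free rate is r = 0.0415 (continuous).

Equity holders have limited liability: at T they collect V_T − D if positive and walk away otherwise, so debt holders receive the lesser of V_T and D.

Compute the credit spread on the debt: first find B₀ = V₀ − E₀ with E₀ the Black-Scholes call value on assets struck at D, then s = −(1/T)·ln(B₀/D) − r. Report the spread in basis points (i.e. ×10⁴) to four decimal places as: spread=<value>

spread=233.3761

d₁ = [ln(V₀/D) + (r + σ²/2)T] / (σ√T)
   = [ln(196.3373/84.8532) + (0.0415 + 0.5·0.5109²)·1.6440] / (0.5109·√1.6440)
   = [0.838911 + 0.282783] / 0.655069 = 1.712332
d₂ = d₁ − σ√T = 1.712332 − 0.655069 = 1.057263
N(d₁) = 0.956582,  N(d₂) = 0.854804,  e^(−rT) = 0.934049
E₀ = V₀·N(d₁) − D·e^(−rT)·N(d₂)
   = 196.3373·0.956582 − 84.8532·0.934049·0.854804 = 120.063486
B₀ = V₀ − E₀ = 196.3373 − 120.063486 = 76.273814
spread = −(1/T)·ln(B₀/D) − r = −(1/1.6440)·ln(76.273814/84.8532) − 0.0415 = 0.02333761
in basis points: 0.02333761 × 10⁴ = 233.3761 bp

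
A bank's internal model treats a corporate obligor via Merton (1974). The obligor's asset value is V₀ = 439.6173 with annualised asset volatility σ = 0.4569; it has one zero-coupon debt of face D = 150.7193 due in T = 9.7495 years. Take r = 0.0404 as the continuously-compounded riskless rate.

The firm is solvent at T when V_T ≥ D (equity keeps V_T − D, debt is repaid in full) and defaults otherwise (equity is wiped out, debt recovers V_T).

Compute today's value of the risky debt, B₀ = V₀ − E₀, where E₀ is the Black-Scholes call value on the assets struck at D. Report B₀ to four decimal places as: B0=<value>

d₁ = [ln(V₀/D) + (r + σ²/2)T] / (σ√T)
   = [ln(439.6173/150.7193) + (0.0404 + 0.5·0.4569²)·9.7495] / (0.4569·√9.7495)
   = [1.070485 + 1.411521] / 1.426633 = 1.739765
d₂ = d₁ − σ√T = 1.739765 − 1.426633 = 0.313132
N(d₁) = 0.959050,  N(d₂) = 0.622910,  e^(−rT) = 0.674435
E₀ = V₀·N(d₁) − D·e^(−rT)·N(d₂)
   = 439.6173·0.959050 − 150.7193·0.674435·0.622910 = 358.295891
B₀ = V₀ − E₀ = 439.6173 − 358.295891 = 81.321409

B0=81.3214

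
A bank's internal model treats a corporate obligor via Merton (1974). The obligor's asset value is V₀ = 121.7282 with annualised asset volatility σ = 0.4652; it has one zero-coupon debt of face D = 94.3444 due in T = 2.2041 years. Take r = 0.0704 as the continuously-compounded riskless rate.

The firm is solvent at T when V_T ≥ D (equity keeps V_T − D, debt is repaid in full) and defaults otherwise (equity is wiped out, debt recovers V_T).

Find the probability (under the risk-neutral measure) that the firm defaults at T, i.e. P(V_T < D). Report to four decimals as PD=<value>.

d₁ = [ln(V₀/D) + (r + σ²/2)T] / (σ√T)
   = [ln(121.7282/94.3444) + (0.0704 + 0.5·0.4652²)·2.2041] / (0.4652·√2.2041)
   = [0.254839 + 0.393664] / 0.690646 = 0.938981
d₂ = d₁ − σ√T = 0.938981 − 0.690646 = 0.248335
risk-neutral PD = N(−d₂) = N(-0.248335) = 0.401938

PD=0.4019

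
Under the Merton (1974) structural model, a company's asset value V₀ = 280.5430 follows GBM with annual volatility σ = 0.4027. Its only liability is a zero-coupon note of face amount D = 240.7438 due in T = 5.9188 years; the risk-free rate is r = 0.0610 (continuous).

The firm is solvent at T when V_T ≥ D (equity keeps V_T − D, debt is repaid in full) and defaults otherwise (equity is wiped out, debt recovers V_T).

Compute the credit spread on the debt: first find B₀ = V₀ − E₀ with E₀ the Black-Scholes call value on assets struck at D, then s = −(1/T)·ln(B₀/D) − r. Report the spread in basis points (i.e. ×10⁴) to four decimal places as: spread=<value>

d₁ = [ln(V₀/D) + (r + σ²/2)T] / (σ√T)
   = [ln(280.5430/240.7438) + (0.0610 + 0.5·0.4027²)·5.9188] / (0.4027·√5.9188)
   = [0.152994 + 0.840965] / 0.979712 = 1.014541
d₂ = d₁ − σ√T = 1.014541 − 0.979712 = 0.034829
N(d₁) = 0.844838,  N(d₂) = 0.513892,  e^(−rT) = 0.696946
E₀ = V₀·N(d₁) − D·e^(−rT)·N(d₂)
   = 280.5430·0.844838 − 240.7438·0.696946·0.513892 = 150.789669
B₀ = V₀ − E₀ = 280.5430 − 150.789669 = 129.753331
spread = −(1/T)·ln(B₀/D) − r = −(1/5.9188)·ln(129.753331/240.7438) − 0.0610 = 0.04342963
in basis points: 0.04342963 × 10⁴ = 434.2963 bp

spread=434.2963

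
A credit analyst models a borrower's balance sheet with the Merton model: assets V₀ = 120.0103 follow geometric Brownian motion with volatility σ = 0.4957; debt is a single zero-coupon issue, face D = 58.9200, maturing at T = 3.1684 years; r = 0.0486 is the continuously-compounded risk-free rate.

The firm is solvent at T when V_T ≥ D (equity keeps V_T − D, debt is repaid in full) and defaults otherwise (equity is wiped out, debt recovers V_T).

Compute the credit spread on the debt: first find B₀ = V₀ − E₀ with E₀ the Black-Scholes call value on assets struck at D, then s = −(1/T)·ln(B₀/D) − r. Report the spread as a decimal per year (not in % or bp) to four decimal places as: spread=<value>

spread=0.0370

d₁ = [ln(V₀/D) + (r + σ²/2)T] / (σ√T)
   = [ln(120.0103/58.9200) + (0.0486 + 0.5·0.4957²)·3.1684] / (0.4957·√3.1684)
   = [0.711397 + 0.543251] / 0.882346 = 1.421946
d₂ = d₁ − σ√T = 1.421946 − 0.882346 = 0.539600
N(d₁) = 0.922479,  N(d₂) = 0.705264,  e^(−rT) = 0.857286
E₀ = V₀·N(d₁) − D·e^(−rT)·N(d₂)
   = 120.0103·0.922479 − 58.9200·0.857286·0.705264 = 75.083233
B₀ = V₀ − E₀ = 120.0103 − 75.083233 = 44.927067
spread = −(1/T)·ln(B₀/D) − r = −(1/3.1684)·ln(44.927067/58.9200) − 0.0486 = 0.03697637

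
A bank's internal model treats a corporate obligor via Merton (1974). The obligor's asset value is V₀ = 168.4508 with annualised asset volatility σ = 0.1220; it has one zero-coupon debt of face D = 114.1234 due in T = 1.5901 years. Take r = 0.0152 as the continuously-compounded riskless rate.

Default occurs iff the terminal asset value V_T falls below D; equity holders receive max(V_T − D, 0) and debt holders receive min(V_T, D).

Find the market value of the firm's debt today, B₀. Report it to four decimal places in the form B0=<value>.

d₁ = [ln(V₀/D) + (r + σ²/2)T] / (σ√T)
   = [ln(168.4508/114.1234) + (0.0152 + 0.5·0.1220²)·1.5901] / (0.1220·√1.5901)
   = [0.389363 + 0.036003] / 0.153841 = 2.764975
d₂ = d₁ − σ√T = 2.764975 − 0.153841 = 2.611134
N(d₁) = 0.997154,  N(d₂) = 0.995488,  e^(−rT) = 0.976120
E₀ = V₀·N(d₁) − D·e^(−rT)·N(d₂)
   = 168.4508·0.997154 − 114.1234·0.976120·0.995488 = 57.075813
B₀ = V₀ − E₀ = 168.4508 − 57.075813 = 111.374987

B0=111.3750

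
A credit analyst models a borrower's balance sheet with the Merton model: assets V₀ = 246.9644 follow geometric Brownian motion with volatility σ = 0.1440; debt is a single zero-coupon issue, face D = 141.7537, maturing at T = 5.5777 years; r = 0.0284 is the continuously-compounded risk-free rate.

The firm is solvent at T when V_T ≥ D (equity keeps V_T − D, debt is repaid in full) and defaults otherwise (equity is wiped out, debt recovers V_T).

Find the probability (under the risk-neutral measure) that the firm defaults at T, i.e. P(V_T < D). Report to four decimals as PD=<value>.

PD=0.0269

d₁ = [ln(V₀/D) + (r + σ²/2)T] / (σ√T)
   = [ln(246.9644/141.7537) + (0.0284 + 0.5·0.1440²)·5.5777] / (0.1440·√5.5777)
   = [0.555153 + 0.216236] / 0.340087 = 2.268212
d₂ = d₁ − σ√T = 2.268212 − 0.340087 = 1.928125
risk-neutral PD = N(−d₂) = N(-1.928125) = 0.026920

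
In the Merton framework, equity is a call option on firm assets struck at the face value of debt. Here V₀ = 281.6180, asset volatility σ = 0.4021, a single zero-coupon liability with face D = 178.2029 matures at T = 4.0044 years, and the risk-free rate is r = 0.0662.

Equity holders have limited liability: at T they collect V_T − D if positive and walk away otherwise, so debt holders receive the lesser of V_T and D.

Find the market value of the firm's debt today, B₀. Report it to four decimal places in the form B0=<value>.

d₁ = [ln(V₀/D) + (r + σ²/2)T] / (σ√T)
   = [ln(281.6180/178.2029) + (0.0662 + 0.5·0.4021²)·4.0044] / (0.4021·√4.0044)
   = [0.457629 + 0.588816] / 0.804642 = 1.300509
d₂ = d₁ − σ√T = 1.300509 − 0.804642 = 0.495867
N(d₁) = 0.903287,  N(d₂) = 0.690006,  e^(−rT) = 0.767136
E₀ = V₀·N(d₁) − D·e^(−rT)·N(d₂)
   = 281.6180·0.903287 − 178.2029·0.767136·0.690006 = 160.053970
B₀ = V₀ − E₀ = 281.6180 − 160.053970 = 121.564030

B0=121.5640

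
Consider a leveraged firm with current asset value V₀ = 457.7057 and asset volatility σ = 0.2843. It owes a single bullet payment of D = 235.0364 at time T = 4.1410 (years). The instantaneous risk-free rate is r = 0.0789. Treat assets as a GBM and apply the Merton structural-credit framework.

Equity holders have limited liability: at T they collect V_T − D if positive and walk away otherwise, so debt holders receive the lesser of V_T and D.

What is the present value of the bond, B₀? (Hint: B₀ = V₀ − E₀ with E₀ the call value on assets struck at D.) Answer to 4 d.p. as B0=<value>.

d₁ = [ln(V₀/D) + (r + σ²/2)T] / (σ√T)
   = [ln(457.7057/235.0364) + (0.0789 + 0.5·0.2843²)·4.1410] / (0.2843·√4.1410)
   = [0.666486 + 0.494076] / 0.578535 = 2.006037
d₂ = d₁ − σ√T = 2.006037 − 0.578535 = 1.427502
N(d₁) = 0.977574,  N(d₂) = 0.923282,  e^(−rT) = 0.721282
E₀ = V₀·N(d₁) − D·e^(−rT)·N(d₂)
   = 457.7057·0.977574 − 235.0364·0.721282·0.923282 = 290.919312
B₀ = V₀ − E₀ = 457.7057 − 290.919312 = 166.786388

B0=166.7864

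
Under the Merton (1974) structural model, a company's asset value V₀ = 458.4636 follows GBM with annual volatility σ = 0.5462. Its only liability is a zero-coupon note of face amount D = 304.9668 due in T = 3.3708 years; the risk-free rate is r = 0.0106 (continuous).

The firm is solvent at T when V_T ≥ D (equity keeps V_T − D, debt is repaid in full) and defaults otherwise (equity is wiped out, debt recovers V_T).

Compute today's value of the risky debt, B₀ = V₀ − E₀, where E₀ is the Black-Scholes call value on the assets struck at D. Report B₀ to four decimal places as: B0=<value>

B0=219.3553

d₁ = [ln(V₀/D) + (r + σ²/2)T] / (σ√T)
   = [ln(458.4636/304.9668) + (0.0106 + 0.5·0.5462²)·3.3708] / (0.5462·√3.3708)
   = [0.407678 + 0.538543] / 1.002809 = 0.943571
d₂ = d₁ − σ√T = 0.943571 − 1.002809 = -0.059238
N(d₁) = 0.827306,  N(d₂) = 0.476381,  e^(−rT) = 0.964900
E₀ = V₀·N(d₁) − D·e^(−rT)·N(d₂)
   = 458.4636·0.827306 − 304.9668·0.964900·0.476381 = 239.108294
B₀ = V₀ − E₀ = 458.4636 − 239.108294 = 219.355306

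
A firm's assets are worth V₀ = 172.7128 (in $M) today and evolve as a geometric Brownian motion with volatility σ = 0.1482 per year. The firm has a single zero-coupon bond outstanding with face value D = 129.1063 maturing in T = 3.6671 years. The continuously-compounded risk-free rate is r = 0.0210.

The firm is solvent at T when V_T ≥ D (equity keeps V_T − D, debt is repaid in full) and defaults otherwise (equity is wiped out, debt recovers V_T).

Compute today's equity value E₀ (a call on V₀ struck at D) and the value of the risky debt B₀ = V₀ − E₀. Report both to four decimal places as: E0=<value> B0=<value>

E0=55.0323 B0=117.6805

d₁ = [ln(V₀/D) + (r + σ²/2)T] / (σ√T)
   = [ln(172.7128/129.1063) + (0.0210 + 0.5·0.1482²)·3.6671] / (0.1482·√3.6671)
   = [0.290994 + 0.117280] / 0.283798 = 1.438606
d₂ = d₁ − σ√T = 1.438606 − 0.283798 = 1.154808
N(d₁) = 0.924869,  N(d₂) = 0.875915,  e^(−rT) = 0.925881
E₀ = V₀·N(d₁) − D·e^(−rT)·N(d₂)
   = 172.7128·0.924869 − 129.1063·0.925881·0.875915 = 55.032285
B₀ = V₀ − E₀ = 172.7128 − 55.032285 = 117.680515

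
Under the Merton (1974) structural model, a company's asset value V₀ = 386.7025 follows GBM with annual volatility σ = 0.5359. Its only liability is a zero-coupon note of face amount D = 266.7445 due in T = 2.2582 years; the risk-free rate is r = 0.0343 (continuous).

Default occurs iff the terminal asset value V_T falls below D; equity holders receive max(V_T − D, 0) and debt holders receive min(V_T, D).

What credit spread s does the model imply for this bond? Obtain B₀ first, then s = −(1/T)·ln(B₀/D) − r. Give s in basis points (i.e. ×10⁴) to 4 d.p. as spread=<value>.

spread=849.4230

d₁ = [ln(V₀/D) + (r + σ²/2)T] / (σ√T)
   = [ln(386.7025/266.7445) + (0.0343 + 0.5·0.5359²)·2.2582] / (0.5359·√2.2582)
   = [0.371364 + 0.401721] / 0.805313 = 0.959981
d₂ = d₁ − σ√T = 0.959981 − 0.805313 = 0.154667
N(d₁) = 0.831468,  N(d₂) = 0.561458,  e^(−rT) = 0.925468
E₀ = V₀·N(d₁) − D·e^(−rT)·N(d₂)
   = 386.7025·0.831468 − 266.7445·0.925468·0.561458 = 182.927121
B₀ = V₀ − E₀ = 386.7025 − 182.927121 = 203.775379
spread = −(1/T)·ln(B₀/D) − r = −(1/2.2582)·ln(203.775379/266.7445) − 0.0343 = 0.08494230
in basis points: 0.08494230 × 10⁴ = 849.4230 bp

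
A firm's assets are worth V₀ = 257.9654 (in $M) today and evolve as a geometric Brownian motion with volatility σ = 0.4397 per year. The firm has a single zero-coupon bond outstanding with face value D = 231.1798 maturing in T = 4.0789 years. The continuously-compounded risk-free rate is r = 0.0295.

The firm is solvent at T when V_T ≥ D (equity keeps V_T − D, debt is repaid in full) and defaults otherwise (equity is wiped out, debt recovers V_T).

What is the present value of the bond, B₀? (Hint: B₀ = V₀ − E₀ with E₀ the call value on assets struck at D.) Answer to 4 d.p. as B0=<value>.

d₁ = [ln(V₀/D) + (r + σ²/2)T] / (σ√T)
   = [ln(257.9654/231.1798) + (0.0295 + 0.5·0.4397²)·4.0789] / (0.4397·√4.0789)
   = [0.109630 + 0.514627] / 0.888031 = 0.702967
d₂ = d₁ − σ√T = 0.702967 − 0.888031 = -0.185063
N(d₁) = 0.758962,  N(d₂) = 0.426590,  e^(−rT) = 0.886630
E₀ = V₀·N(d₁) − D·e^(−rT)·N(d₂)
   = 257.9654·0.758962 − 231.1798·0.886630·0.426590 = 108.347439
B₀ = V₀ − E₀ = 257.9654 − 108.347439 = 149.617961

B0=149.6180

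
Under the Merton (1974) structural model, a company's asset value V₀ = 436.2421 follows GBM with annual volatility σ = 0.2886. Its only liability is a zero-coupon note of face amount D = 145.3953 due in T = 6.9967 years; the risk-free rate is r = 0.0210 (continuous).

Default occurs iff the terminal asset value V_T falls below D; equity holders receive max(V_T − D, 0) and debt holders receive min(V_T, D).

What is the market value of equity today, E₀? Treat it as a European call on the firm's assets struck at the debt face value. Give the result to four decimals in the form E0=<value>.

d₁ = [ln(V₀/D) + (r + σ²/2)T] / (σ√T)
   = [ln(436.2421/145.3953) + (0.0210 + 0.5·0.2886²)·6.9967] / (0.2886·√6.9967)
   = [1.098741 + 0.438308] / 0.763384 = 2.013468
d₂ = d₁ − σ√T = 2.013468 − 0.763384 = 1.250085
N(d₁) = 0.977967,  N(d₂) = 0.894366,  e^(−rT) = 0.863354
E₀ = V₀·N(d₁) − D·e^(−rT)·N(d₂)
   = 436.2421·0.977967 − 145.3953·0.863354·0.894366 = 314.362950

E0=314.3630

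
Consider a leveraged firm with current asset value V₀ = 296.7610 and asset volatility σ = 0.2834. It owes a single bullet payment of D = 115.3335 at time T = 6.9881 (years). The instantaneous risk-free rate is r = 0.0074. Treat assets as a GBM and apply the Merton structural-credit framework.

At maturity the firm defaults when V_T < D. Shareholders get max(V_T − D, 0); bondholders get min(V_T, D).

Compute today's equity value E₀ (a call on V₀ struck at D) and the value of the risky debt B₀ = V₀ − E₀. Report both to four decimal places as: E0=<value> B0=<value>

E0=192.7261 B0=104.0349

d₁ = [ln(V₀/D) + (r + σ²/2)T] / (σ√T)
   = [ln(296.7610/115.3335) + (0.0074 + 0.5·0.2834²)·6.9881] / (0.2834·√6.9881)
   = [0.945099 + 0.332339] / 0.749168 = 1.705141
d₂ = d₁ − σ√T = 1.705141 − 0.749168 = 0.955973
N(d₁) = 0.955916,  N(d₂) = 0.830457,  e^(−rT) = 0.949602
E₀ = V₀·N(d₁) − D·e^(−rT)·N(d₂)
   = 296.7610·0.955916 − 115.3335·0.949602·0.830457 = 192.726119
B₀ = V₀ − E₀ = 296.7610 − 192.726119 = 104.034881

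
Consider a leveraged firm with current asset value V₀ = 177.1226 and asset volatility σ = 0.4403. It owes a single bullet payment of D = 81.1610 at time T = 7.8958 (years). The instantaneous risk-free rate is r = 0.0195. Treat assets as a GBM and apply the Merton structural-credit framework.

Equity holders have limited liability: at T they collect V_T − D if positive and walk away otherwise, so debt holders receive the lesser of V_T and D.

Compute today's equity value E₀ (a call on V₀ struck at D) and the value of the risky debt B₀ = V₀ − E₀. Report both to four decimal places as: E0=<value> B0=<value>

E0=123.5420 B0=53.5806

d₁ = [ln(V₀/D) + (r + σ²/2)T] / (σ√T)
   = [ln(177.1226/81.1610) + (0.0195 + 0.5·0.4403²)·7.8958] / (0.4403·√7.8958)
   = [0.780407 + 0.919324] / 1.237219 = 1.373832
d₂ = d₁ − σ√T = 1.373832 − 1.237219 = 0.136612
N(d₁) = 0.915253,  N(d₂) = 0.554331,  e^(−rT) = 0.857299
E₀ = V₀·N(d₁) − D·e^(−rT)·N(d₂)
   = 177.1226·0.915253 − 81.1610·0.857299·0.554331 = 123.542025
B₀ = V₀ − E₀ = 177.1226 − 123.542025 = 53.580575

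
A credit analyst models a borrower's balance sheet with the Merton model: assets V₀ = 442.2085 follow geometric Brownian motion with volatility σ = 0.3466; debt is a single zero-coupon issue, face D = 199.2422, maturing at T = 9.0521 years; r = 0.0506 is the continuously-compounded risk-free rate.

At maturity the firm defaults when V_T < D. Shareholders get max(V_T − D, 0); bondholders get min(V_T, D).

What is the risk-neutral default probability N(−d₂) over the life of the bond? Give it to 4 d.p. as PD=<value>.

PD=0.2475

d₁ = [ln(V₀/D) + (r + σ²/2)T] / (σ√T)
   = [ln(442.2085/199.2422) + (0.0506 + 0.5·0.3466²)·9.0521] / (0.3466·√9.0521)
   = [0.797260 + 1.001758] / 1.042805 = 1.725172
d₂ = d₁ − σ√T = 1.725172 − 1.042805 = 0.682366
risk-neutral PD = N(−d₂) = N(-0.682366) = 0.247504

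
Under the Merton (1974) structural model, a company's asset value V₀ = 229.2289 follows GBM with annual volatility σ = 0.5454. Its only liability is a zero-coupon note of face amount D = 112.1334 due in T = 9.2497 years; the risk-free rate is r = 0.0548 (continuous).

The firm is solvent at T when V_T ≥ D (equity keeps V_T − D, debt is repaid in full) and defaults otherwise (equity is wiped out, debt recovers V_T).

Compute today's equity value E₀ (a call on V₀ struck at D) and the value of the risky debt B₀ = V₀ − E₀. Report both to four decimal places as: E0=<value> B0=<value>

d₁ = [ln(V₀/D) + (r + σ²/2)T] / (σ√T)
   = [ln(229.2289/112.1334) + (0.0548 + 0.5·0.5454²)·9.2497] / (0.5454·√9.2497)
   = [0.715032 + 1.882597] / 1.658742 = 1.566023
d₂ = d₁ − σ√T = 1.566023 − 1.658742 = -0.092720
N(d₁) = 0.941328,  N(d₂) = 0.463063,  e^(−rT) = 0.602370
E₀ = V₀·N(d₁) − D·e^(−rT)·N(d₂)
   = 229.2289·0.941328 − 112.1334·0.602370·0.463063 = 184.501701
B₀ = V₀ − E₀ = 229.2289 − 184.501701 = 44.727199

E0=184.5017 B0=44.7272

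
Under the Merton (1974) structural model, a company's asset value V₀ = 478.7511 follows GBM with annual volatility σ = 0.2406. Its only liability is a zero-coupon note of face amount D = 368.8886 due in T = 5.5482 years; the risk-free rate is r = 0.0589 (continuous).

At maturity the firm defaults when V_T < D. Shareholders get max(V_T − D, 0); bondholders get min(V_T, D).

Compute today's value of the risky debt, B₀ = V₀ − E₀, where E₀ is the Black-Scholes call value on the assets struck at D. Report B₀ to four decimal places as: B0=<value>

d₁ = [ln(V₀/D) + (r + σ²/2)T] / (σ√T)
   = [ln(478.7511/368.8886) + (0.0589 + 0.5·0.2406²)·5.5482] / (0.2406·√5.5482)
   = [0.260686 + 0.487377] / 0.566724 = 1.319978
d₂ = d₁ − σ√T = 1.319978 − 0.566724 = 0.753254
N(d₁) = 0.906579,  N(d₂) = 0.774351,  e^(−rT) = 0.721236
E₀ = V₀·N(d₁) − D·e^(−rT)·N(d₂)
   = 478.7511·0.906579 − 368.8886·0.721236·0.774351 = 228.005016
B₀ = V₀ − E₀ = 478.7511 − 228.005016 = 250.746084

B0=250.7461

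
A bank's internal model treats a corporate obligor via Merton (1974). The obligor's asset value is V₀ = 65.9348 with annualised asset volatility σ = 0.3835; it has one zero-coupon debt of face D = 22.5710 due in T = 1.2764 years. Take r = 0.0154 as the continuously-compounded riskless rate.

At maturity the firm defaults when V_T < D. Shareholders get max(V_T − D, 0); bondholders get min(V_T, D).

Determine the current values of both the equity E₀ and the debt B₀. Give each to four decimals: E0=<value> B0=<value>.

E0=43.8337 B0=22.1011

d₁ = [ln(V₀/D) + (r + σ²/2)T] / (σ√T)
   = [ln(65.9348/22.5710) + (0.0154 + 0.5·0.3835²)·1.2764] / (0.3835·√1.2764)
   = [1.072000 + 0.113518] / 0.433270 = 2.736211
d₂ = d₁ − σ√T = 2.736211 − 0.433270 = 2.302941
N(d₁) = 0.996892,  N(d₂) = 0.989359,  e^(−rT) = 0.980535
E₀ = V₀·N(d₁) − D·e^(−rT)·N(d₂)
   = 65.9348·0.996892 − 22.5710·0.980535·0.989359 = 43.833745
B₀ = V₀ − E₀ = 65.9348 − 43.833745 = 22.101055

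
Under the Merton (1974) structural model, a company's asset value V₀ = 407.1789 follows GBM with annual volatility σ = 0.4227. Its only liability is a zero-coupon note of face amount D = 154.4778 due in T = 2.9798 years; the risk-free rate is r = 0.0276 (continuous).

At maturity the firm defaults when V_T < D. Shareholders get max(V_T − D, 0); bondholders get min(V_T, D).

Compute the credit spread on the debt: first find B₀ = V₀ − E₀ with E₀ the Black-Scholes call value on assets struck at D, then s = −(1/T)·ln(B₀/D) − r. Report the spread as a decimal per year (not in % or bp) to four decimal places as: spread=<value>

spread=0.0135

d₁ = [ln(V₀/D) + (r + σ²/2)T] / (σ√T)
   = [ln(407.1789/154.4778) + (0.0276 + 0.5·0.4227²)·2.9798] / (0.4227·√2.9798)
   = [0.969202 + 0.348451] / 0.729669 = 1.805823
d₂ = d₁ − σ√T = 1.805823 − 0.729669 = 1.076155
N(d₁) = 0.964527,  N(d₂) = 0.859071,  e^(−rT) = 0.921049
E₀ = V₀·N(d₁) − D·e^(−rT)·N(d₂)
   = 407.1789·0.964527 − 154.4778·0.921049·0.859071 = 270.505105
B₀ = V₀ − E₀ = 407.1789 − 270.505105 = 136.673795
spread = −(1/T)·ln(B₀/D) − r = −(1/2.9798)·ln(136.673795/154.4778) − 0.0276 = 0.01349449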